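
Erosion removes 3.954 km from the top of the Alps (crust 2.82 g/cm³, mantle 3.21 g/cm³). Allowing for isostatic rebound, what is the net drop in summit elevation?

Rebound u = e ρ_c/ρ_m = 3.954 km × 2.82/3.21 = 3.474 km.
Net surface drop = e − u = 3.954 km − 3.474 km = e (ρ_m − ρ_c)/ρ_m = 0.48 km.

0.48 km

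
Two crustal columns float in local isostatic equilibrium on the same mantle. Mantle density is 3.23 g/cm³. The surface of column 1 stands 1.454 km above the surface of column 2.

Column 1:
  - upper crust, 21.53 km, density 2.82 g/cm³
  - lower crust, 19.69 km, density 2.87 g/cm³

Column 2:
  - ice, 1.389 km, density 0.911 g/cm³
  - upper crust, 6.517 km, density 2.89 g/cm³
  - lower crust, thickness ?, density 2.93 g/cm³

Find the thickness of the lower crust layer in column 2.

Take the compensation level at the base of the deeper column (depth z_c below the surface of column 1) and equate Σ ρ_i t_i down to z_c; mantle fills any gap and the z_c terms cancel.
Column 1: 21.53×2.82 + 19.69×2.87 + (z_c − 41.22)×3.23
Column 2: 1.454×0 + 1.389×0.911 + 6.517×2.89 + x×2.93 + (z_c − 1.454 − 7.906 − x)×3.23
The z_c×3.23 term appears on both sides and cancels. Collect the known terms of each column as K = Σ(ρt)_known − 3.23 × (depth of known layers): K_1 = 117.2249 − 3.23×41.22 = −15.9157; K_2 = 20.099509 − 3.23×(1.454 + 7.906) = −10.133291.
Balance: K_1 = K_2 − x×(3.23 − 2.93), so x = (K_2 − K_1)/(3.23 − 2.93) = 5.78241/0.3 = 19.3 km.

19.3 km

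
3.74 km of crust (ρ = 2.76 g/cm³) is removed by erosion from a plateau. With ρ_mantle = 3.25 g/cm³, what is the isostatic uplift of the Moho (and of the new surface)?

Unloading: uplift u = e ρ_c/ρ_m = 3.74 km × 2.76/3.25 = 3.18 km.

3.18 km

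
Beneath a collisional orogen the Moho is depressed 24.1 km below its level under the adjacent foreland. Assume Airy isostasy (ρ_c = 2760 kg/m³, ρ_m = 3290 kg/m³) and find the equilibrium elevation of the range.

4.63 km

In Airy isostatic equilibrium: ρ_c h = (ρ_m − ρ_c) r.
h = r (ρ_m − ρ_c) / ρ_c = 24.1 km × (3290 − 2760) / 2760 = 4.63 km.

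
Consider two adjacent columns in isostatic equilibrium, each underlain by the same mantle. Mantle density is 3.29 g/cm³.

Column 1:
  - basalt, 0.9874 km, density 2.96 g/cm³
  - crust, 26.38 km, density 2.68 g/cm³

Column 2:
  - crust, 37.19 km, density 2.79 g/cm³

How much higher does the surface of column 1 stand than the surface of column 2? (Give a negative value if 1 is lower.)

−0.662 km

For any compensation level in the mantle, the mantle terms cancel and isostasy reduces to e = (Σt_1 − Σt_2) − (Σ(ρt)_1 − Σ(ρt)_2) / ρ_m.
Σt_1 = 27.3674 km; Σt_2 = 37.19 km; Σ(ρt)_1 = 73.621104; Σ(ρt)_2 = 103.7601 (in km·g/cm³).
e = (27.3674 − 37.19) − (73.621104 − 103.7601) / 3.29 = −0.662 km.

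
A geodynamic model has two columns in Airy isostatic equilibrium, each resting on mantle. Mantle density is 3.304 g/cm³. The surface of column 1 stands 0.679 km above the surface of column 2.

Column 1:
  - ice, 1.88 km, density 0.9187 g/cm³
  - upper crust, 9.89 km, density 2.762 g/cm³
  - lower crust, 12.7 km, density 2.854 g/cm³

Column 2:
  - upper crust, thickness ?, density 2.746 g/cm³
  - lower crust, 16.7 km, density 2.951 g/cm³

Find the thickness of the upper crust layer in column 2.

Take the compensation level at the base of the deeper column (depth z_c below the surface of column 1) and equate Σ ρ_i t_i down to z_c; mantle fills any gap and the z_c terms cancel.
Column 1: 1.88×0.9187 + 9.89×2.762 + 12.7×2.854 + (z_c − 24.47)×3.304
Column 2: 0.679×0 + x×2.746 + 16.7×2.951 + (z_c − 0.679 − 16.7 − x)×3.304
The z_c×3.304 term appears on both sides and cancels. Collect the known terms of each column as K = Σ(ρt)_known − 3.304 × (depth of known layers): K_1 = 65.289136 − 3.304×24.47 = −15.559744; K_2 = 49.2817 − 3.304×(0.679 + 16.7) = −8.138516.
Balance: K_1 = K_2 − x×(3.304 − 2.746), so x = (K_2 − K_1)/(3.304 − 2.746) = 7.42123/0.558 = 13.3 km.

13.3 km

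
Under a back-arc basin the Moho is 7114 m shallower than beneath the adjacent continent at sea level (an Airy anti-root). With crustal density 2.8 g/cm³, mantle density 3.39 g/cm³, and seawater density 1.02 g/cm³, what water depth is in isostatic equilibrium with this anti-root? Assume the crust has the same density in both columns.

Replacing a thickness d of crust by seawater at the top must be balanced by replacing crust with mantle at the base: d (ρ_c − ρ_w) = a (ρ_m − ρ_c).
d = a (ρ_m − ρ_c)/(ρ_c − ρ_w) = 7114 m × 0.59/1.78 = 2360 m.

2360 m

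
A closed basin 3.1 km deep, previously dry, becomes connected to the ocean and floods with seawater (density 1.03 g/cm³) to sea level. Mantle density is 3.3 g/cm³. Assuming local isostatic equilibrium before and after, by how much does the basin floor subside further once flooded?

1.41 km

After flooding the water column is d + s deep. Its weight must equal the weight of mantle displaced by the extra subsidence s: (d + s) ρ_w = s ρ_m.
s = d ρ_w / (ρ_m − ρ_w) = 3.1 km × 1.03/(3.3 − 1.03) = 1.41 km.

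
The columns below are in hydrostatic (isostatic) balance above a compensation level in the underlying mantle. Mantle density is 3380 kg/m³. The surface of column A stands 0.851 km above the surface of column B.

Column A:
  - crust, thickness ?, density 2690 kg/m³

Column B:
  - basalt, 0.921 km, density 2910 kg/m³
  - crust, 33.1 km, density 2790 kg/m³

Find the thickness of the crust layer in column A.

Take the compensation level at the base of the deeper column (depth z_c below the surface of column A) and equate Σ ρ_i t_i down to z_c; mantle fills any gap and the z_c terms cancel.
Column A: x×2690 + (z_c − 0 − x)×3380
Column B: 0.851×0 + 0.921×2910 + 33.1×2790 + (z_c − 0.851 − 34.021)×3380
The z_c×3380 term appears on both sides and cancels. Collect the known terms of each column as K = Σ(ρt)_known − 3380 × (depth of known layers): K_A = 0 − 3380×0 = 0; K_B = 95029.11 − 3380×(0.851 + 34.021) = −22838.25.
Balance: K_A − x×(3380 − 2690) = K_B, so x = (K_A − K_B)/(3380 − 2690) = 22838.2/690 = 33.1 km.

33.1 km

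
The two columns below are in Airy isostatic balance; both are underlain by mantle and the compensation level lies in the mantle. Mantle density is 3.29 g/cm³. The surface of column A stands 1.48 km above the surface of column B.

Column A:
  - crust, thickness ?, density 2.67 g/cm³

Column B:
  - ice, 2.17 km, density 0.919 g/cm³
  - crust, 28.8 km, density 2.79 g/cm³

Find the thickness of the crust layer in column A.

Take the compensation level at the base of the deeper column (depth z_c below the surface of column A) and equate Σ ρ_i t_i down to z_c; mantle fills any gap and the z_c terms cancel.
Column A: x×2.67 + (z_c − 0 − x)×3.29
Column B: 1.48×0 + 2.17×0.919 + 28.8×2.79 + (z_c − 1.48 − 30.97)×3.29
The z_c×3.29 term appears on both sides and cancels. Collect the known terms of each column as K = Σ(ρt)_known − 3.29 × (depth of known layers): K_A = 0 − 3.29×0 = 0; K_B = 82.34623 − 3.29×(1.48 + 30.97) = −24.41427.
Balance: K_A − x×(3.29 − 2.67) = K_B, so x = (K_A − K_B)/(3.29 − 2.67) = 24.4143/0.62 = 39.4 km.

39.4 km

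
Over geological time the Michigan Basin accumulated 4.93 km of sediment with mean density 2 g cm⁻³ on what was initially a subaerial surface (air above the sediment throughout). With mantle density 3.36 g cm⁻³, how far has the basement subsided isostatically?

Subaerial load: s = t ρ_sed / ρ_m = 4.93 km × 2/3.36 = 2.93 km.

2.93 km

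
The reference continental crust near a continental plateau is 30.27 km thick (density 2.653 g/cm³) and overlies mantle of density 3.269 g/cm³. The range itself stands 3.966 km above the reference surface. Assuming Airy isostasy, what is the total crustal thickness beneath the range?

Root depth r = h ρ_c / (ρ_m − ρ_c) = 3.966 km × 2.653 / 0.616 = 17.08 km.
Total thickness = T + h + r = 30.27 km + 3.966 km + 17.08 km = 51.3 km.

51.3 km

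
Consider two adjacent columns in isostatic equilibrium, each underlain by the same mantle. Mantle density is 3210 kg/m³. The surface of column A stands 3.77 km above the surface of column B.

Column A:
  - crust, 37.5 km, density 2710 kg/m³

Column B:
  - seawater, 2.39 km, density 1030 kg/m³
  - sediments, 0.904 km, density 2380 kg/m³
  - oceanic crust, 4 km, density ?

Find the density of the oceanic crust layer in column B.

3040 kg/m³

Take the compensation level at the base of the deeper column (depth z_c below the surface of column A) and equate Σ ρ_i t_i down to z_c; mantle fills any gap and the z_c terms cancel.
Column A: 37.5×2710 + (z_c − 37.5)×3210
Column B: 3.77×0 + 2.39×1030 + 0.904×2380 + 4×ρ + (z_c − 3.77 − 7.294)×3210
The z_c×3210 term appears on both sides and cancels. Collect the known terms of each column as K = Σ(ρt)_known − 3210 × (depth of known layers): K_A = 101625 − 3210×37.5 = −18750; K_B = 4613.22 − 3210×(3.77 + 7.294) = −30902.22.
Balance: K_A = K_B + 4×ρ, so ρ = (K_A − K_B)/4 = 12152.2/4 = 3040 kg/m³.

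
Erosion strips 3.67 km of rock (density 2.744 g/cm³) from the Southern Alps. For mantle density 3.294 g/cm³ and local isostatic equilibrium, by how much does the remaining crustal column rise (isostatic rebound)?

3.06 km

Unloading: uplift u = e ρ_c/ρ_m = 3.67 km × 2.744/3.294 = 3.06 km.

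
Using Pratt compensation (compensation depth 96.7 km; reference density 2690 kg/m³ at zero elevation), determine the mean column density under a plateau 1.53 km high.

2650 kg/m³

Pratt balance: ρ_ref D = ρ (D + h).
ρ = ρ_ref D/(D + h) = 2690 × 96.7 km/(96.7 km + 1.53 km) = 2650 kg/m³.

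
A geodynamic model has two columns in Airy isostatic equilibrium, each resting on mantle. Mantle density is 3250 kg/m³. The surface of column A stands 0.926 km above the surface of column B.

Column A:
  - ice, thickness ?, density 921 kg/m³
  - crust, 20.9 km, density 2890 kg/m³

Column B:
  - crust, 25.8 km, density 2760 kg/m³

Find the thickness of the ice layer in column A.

3.49 km

Take the compensation level at the base of the deeper column (depth z_c below the surface of column A) and equate Σ ρ_i t_i down to z_c; mantle fills any gap and the z_c terms cancel.
Column A: x×921 + 20.9×2890 + (z_c − 20.9 − x)×3250
Column B: 0.926×0 + 25.8×2760 + (z_c − 0.926 − 25.8)×3250
The z_c×3250 term appears on both sides and cancels. Collect the known terms of each column as K = Σ(ρt)_known − 3250 × (depth of known layers): K_A = 60401 − 3250×20.9 = −7524; K_B = 71208 − 3250×(0.926 + 25.8) = −15651.5.
Balance: K_A − x×(3250 − 921) = K_B, so x = (K_A − K_B)/(3250 − 921) = 8127.5/2329 = 3.49 km.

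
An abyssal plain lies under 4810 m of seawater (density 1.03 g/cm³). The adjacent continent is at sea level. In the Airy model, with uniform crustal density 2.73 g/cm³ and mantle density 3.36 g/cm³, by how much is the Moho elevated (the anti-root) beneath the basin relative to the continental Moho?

Balancing pressure at the compensation depth: replacing crust with seawater at the top is compensated by replacing crust with mantle at the base: d (ρ_c − ρ_w) = a (ρ_m − ρ_c).
a = d (ρ_c − ρ_w)/(ρ_m − ρ_c) = 4810 m × 1.7/0.63 = 13000 m.

13000 m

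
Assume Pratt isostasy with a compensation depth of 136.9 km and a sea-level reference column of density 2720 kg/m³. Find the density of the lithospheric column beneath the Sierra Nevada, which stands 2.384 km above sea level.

2670 kg/m³

Pratt balance: ρ_ref D = ρ (D + h).
ρ = ρ_ref D/(D + h) = 2720 × 136.9 km/(136.9 km + 2.384 km) = 2670 kg/m³.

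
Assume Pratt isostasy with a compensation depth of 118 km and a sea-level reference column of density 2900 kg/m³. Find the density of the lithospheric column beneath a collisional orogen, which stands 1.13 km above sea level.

Pratt balance: ρ_ref D = ρ (D + h).
ρ = ρ_ref D/(D + h) = 2900 × 118 km/(118 km + 1.13 km) = 2870 kg/m³.

2870 kg/m³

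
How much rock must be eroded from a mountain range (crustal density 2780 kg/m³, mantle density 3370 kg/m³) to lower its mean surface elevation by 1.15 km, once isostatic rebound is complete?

6.57 km

Net drop Δ = e − u = e − e ρ_c/ρ_m = e (ρ_m − ρ_c)/ρ_m.
e = Δ ρ_m/(ρ_m − ρ_c) = 1.15 km × 3370/590 = 6.57 km.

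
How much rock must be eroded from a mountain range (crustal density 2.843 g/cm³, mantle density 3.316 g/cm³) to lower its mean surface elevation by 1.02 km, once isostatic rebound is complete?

7.15 km

Net drop Δ = e − u = e − e ρ_c/ρ_m = e (ρ_m − ρ_c)/ρ_m.
e = Δ ρ_m/(ρ_m − ρ_c) = 1.02 km × 3.316/0.473 = 7.15 km.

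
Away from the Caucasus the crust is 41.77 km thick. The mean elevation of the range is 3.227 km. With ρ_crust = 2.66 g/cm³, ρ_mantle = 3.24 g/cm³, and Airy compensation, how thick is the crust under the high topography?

Root depth r = h ρ_c / (ρ_m − ρ_c) = 3.227 km × 2.66 / 0.58 = 14.8 km.
Total thickness = T + h + r = 41.77 km + 3.227 km + 14.8 km = 59.8 km.

59.8 km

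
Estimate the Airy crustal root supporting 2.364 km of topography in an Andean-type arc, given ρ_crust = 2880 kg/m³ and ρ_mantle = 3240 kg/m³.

Isostatic balance requires: the weight of the topography is balanced by the buoyancy of the root, ρ_c h = (ρ_m − ρ_c) r.
r = h · ρ_c / (ρ_m − ρ_c) = 2.364 km × 2880 / (3240 − 2880) = 18.9 km.

18.9 km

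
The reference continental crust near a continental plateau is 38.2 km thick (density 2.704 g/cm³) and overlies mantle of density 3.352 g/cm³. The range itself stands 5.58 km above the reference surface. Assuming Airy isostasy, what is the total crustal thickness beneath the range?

Root depth r = h ρ_c / (ρ_m − ρ_c) = 5.58 km × 2.704 / 0.648 = 23.28 km.
Total thickness = T + h + r = 38.2 km + 5.58 km + 23.28 km = 67.1 km.

67.1 km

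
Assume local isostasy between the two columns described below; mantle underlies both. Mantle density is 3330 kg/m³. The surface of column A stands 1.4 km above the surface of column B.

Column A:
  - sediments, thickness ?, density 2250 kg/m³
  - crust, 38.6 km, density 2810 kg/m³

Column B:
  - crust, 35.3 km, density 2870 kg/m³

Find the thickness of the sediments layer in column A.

Take the compensation level at the base of the deeper column (depth z_c below the surface of column A) and equate Σ ρ_i t_i down to z_c; mantle fills any gap and the z_c terms cancel.
Column A: x×2250 + 38.6×2810 + (z_c − 38.6 − x)×3330
Column B: 1.4×0 + 35.3×2870 + (z_c − 1.4 − 35.3)×3330
The z_c×3330 term appears on both sides and cancels. Collect the known terms of each column as K = Σ(ρt)_known − 3330 × (depth of known layers): K_A = 108466 − 3330×38.6 = −20072; K_B = 101311 − 3330×(1.4 + 35.3) = −20900.
Balance: K_A − x×(3330 − 2250) = K_B, so x = (K_A − K_B)/(3330 − 2250) = 828/1080 = 0.767 km.

0.767 km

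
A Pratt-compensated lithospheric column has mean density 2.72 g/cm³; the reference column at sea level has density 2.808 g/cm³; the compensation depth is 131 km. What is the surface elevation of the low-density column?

4.24 km

ρ_ref D = ρ (D + h) → h = D (ρ_ref − ρ)/ρ.
h = 131 km × (2.808 − 2.72)/2.72 = 4.24 km.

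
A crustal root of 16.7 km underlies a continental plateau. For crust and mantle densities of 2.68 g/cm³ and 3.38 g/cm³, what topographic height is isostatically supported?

For local isostatic compensation: ρ_c h = (ρ_m − ρ_c) r.
h = r (ρ_m − ρ_c) / ρ_c = 16.7 km × (3.38 − 2.68) / 2.68 = 4.36 km.

4.36 km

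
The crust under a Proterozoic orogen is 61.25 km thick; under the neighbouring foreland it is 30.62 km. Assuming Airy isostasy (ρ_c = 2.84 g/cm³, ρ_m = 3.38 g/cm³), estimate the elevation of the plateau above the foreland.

Excess crust Δ = 61.25 km − 30.62 km = 30.63 km, split between elevation h and root r with h + r = Δ.
Airy balance ρ_c h = (ρ_m − ρ_c) r gives r = h ρ_c/(ρ_m − ρ_c), so h (1 + ρ_c/(ρ_m − ρ_c)) = Δ, i.e. h = Δ (ρ_m − ρ_c)/ρ_m.
h = 30.63 km × 0.54/3.38 = 4.89 km.

4.89 km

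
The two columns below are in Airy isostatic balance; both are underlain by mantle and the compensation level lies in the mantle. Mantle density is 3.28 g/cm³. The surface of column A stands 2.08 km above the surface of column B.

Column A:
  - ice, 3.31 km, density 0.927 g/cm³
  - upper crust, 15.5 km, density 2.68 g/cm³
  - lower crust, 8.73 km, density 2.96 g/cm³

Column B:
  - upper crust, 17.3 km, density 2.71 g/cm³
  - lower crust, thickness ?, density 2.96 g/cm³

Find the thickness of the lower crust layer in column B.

10 km

Take the compensation level at the base of the deeper column (depth z_c below the surface of column A) and equate Σ ρ_i t_i down to z_c; mantle fills any gap and the z_c terms cancel.
Column A: 3.31×0.927 + 15.5×2.68 + 8.73×2.96 + (z_c − 27.54)×3.28
Column B: 2.08×0 + 17.3×2.71 + x×2.96 + (z_c − 2.08 − 17.3 − x)×3.28
The z_c×3.28 term appears on both sides and cancels. Collect the known terms of each column as K = Σ(ρt)_known − 3.28 × (depth of known layers): K_A = 70.44917 − 3.28×27.54 = −19.88203; K_B = 46.883 − 3.28×(2.08 + 17.3) = −16.6834.
Balance: K_A = K_B − x×(3.28 − 2.96), so x = (K_B − K_A)/(3.28 − 2.96) = 3.19863/0.32 = 10 km.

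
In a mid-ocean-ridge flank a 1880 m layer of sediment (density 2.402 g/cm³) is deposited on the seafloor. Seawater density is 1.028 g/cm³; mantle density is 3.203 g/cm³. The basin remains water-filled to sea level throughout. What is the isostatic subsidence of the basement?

Submarine loading: the sediment displaces seawater, and the subsidence is in turn flooded, so s (ρ_m − ρ_w) = t (ρ_sed − ρ_w).
s = 1880 m × (2.402 − 1.028) / (3.203 − 1.028) = 1190 m.

1190 m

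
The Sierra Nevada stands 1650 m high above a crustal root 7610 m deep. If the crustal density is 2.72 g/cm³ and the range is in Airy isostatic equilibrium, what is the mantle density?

3.31 g/cm³

Airy balance: ρ_c h = (ρ_m − ρ_c) r → ρ_m = ρ_c (1 + h/r).
ρ_m = 2.72 × (1 + 1650 m/7610 m) = 3.31 g/cm³.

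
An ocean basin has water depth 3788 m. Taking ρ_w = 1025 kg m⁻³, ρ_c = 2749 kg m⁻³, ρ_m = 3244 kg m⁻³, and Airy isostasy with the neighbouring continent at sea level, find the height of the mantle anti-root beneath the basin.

13200 m

For local isostatic compensation: replacing crust with seawater at the top is compensated by replacing crust with mantle at the base: d (ρ_c − ρ_w) = a (ρ_m − ρ_c).
a = d (ρ_c − ρ_w)/(ρ_m − ρ_c) = 3788 m × 1724/495 = 13200 m.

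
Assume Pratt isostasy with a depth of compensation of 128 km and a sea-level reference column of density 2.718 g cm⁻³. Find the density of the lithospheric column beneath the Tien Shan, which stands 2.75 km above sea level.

Pratt balance: ρ_ref D = ρ (D + h).
ρ = ρ_ref D/(D + h) = 2.718 × 128 km/(128 km + 2.75 km) = 2.66 g cm⁻³.

2.66 g cm⁻³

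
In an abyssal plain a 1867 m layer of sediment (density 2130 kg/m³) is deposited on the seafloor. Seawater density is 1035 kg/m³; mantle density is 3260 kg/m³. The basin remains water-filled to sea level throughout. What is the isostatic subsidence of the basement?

919 m

Submarine loading: the sediment displaces seawater, and the subsidence is in turn flooded, so s (ρ_m − ρ_w) = t (ρ_sed − ρ_w).
s = 1867 m × (2130 − 1035) / (3260 − 1035) = 919 m.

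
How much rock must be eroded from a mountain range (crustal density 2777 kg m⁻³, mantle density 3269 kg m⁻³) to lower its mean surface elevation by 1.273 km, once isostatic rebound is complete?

Net drop Δ = e − u = e − e ρ_c/ρ_m = e (ρ_m − ρ_c)/ρ_m.
e = Δ ρ_m/(ρ_m − ρ_c) = 1.273 km × 3269/492 = 8.46 km.

8.46 km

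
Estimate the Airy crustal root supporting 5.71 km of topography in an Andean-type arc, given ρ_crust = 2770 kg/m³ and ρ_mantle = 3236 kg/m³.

For local isostatic compensation: the weight of the topography is balanced by the buoyancy of the root, ρ_c h = (ρ_m − ρ_c) r.
r = h · ρ_c / (ρ_m − ρ_c) = 5.71 km × 2770 / (3236 − 2770) = 33.9 km.

33.9 km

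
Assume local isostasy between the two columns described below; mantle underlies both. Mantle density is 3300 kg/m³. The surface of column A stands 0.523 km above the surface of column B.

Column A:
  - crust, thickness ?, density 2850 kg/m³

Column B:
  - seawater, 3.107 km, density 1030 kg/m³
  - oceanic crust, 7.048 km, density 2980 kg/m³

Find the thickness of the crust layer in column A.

24.5 km

Take the compensation level at the base of the deeper column (depth z_c below the surface of column A) and equate Σ ρ_i t_i down to z_c; mantle fills any gap and the z_c terms cancel.
Column A: x×2850 + (z_c − 0 − x)×3300
Column B: 0.523×0 + 3.107×1030 + 7.048×2980 + (z_c − 0.523 − 10.155)×3300
The z_c×3300 term appears on both sides and cancels. Collect the known terms of each column as K = Σ(ρt)_known − 3300 × (depth of known layers): K_A = 0 − 3300×0 = 0; K_B = 24203.25 − 3300×(0.523 + 10.155) = −11034.15.
Balance: K_A − x×(3300 − 2850) = K_B, so x = (K_A − K_B)/(3300 − 2850) = 11034.1/450 = 24.5 km.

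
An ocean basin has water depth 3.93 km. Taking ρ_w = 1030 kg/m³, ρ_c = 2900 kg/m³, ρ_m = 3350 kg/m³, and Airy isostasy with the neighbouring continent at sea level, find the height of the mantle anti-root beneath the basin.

In Airy isostatic equilibrium: replacing crust with seawater at the top is compensated by replacing crust with mantle at the base: d (ρ_c − ρ_w) = a (ρ_m − ρ_c).
a = d (ρ_c − ρ_w)/(ρ_m − ρ_c) = 3.93 km × 1870/450 = 16.3 km.

16.3 km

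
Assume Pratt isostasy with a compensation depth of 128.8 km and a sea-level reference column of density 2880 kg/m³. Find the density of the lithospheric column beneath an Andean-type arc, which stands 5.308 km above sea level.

2770 kg/m³

Pratt balance: ρ_ref D = ρ (D + h).
ρ = ρ_ref D/(D + h) = 2880 × 128.8 km/(128.8 km + 5.308 km) = 2770 kg/m³.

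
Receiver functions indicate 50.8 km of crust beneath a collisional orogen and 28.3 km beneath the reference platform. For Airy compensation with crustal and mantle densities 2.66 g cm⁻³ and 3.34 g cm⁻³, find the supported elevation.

Excess crust Δ = 50.8 km − 28.3 km = 22.5 km, split between elevation h and root r with h + r = Δ.
Airy balance ρ_c h = (ρ_m − ρ_c) r gives r = h ρ_c/(ρ_m − ρ_c), so h (1 + ρ_c/(ρ_m − ρ_c)) = Δ, i.e. h = Δ (ρ_m − ρ_c)/ρ_m.
h = 22.5 km × 0.68/3.34 = 4.58 km.

4.58 km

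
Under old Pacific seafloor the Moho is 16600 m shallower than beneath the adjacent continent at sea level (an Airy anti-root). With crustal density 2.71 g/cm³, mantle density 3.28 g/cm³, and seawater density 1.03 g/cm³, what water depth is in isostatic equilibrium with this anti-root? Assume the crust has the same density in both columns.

Replacing a thickness d of crust by seawater at the top must be balanced by replacing crust with mantle at the base: d (ρ_c − ρ_w) = a (ρ_m − ρ_c).
d = a (ρ_m − ρ_c)/(ρ_c − ρ_w) = 16600 m × 0.57/1.68 = 5630 m.

5630 m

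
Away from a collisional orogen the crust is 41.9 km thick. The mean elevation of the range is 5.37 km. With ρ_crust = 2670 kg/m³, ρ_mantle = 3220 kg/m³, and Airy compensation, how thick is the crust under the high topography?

Root depth r = h ρ_c / (ρ_m − ρ_c) = 5.37 km × 2670 / 550 = 26.07 km.
Total thickness = T + h + r = 41.9 km + 5.37 km + 26.07 km = 73.3 km.

73.3 km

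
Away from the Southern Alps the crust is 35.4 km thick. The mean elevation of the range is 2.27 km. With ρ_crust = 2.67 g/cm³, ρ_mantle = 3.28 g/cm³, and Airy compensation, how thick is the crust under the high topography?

47.6 km

Root depth r = h ρ_c / (ρ_m − ρ_c) = 2.27 km × 2.67 / 0.61 = 9.936 km.
Total thickness = T + h + r = 35.4 km + 2.27 km + 9.936 km = 47.6 km.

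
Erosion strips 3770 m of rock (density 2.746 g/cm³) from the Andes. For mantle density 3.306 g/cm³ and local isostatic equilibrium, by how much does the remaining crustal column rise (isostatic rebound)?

Unloading: uplift u = e ρ_c/ρ_m = 3770 m × 2.746/3.306 = 3130 m.

3130 m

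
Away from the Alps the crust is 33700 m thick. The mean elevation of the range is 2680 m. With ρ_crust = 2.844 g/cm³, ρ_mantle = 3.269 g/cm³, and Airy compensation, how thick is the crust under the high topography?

Root depth r = h ρ_c / (ρ_m − ρ_c) = 2680 m × 2.844 / 0.425 = 17930 m.
Total thickness = T + h + r = 33700 m + 2680 m + 17930 m = 54300 m.

54300 m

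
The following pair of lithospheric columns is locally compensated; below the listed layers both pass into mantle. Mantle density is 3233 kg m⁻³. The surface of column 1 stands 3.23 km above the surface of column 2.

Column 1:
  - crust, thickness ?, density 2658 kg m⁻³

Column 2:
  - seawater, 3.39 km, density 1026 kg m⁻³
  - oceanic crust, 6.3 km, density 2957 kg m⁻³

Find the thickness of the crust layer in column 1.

Take the compensation level at the base of the deeper column (depth z_c below the surface of column 1) and equate Σ ρ_i t_i down to z_c; mantle fills any gap and the z_c terms cancel.
Column 1: x×2658 + (z_c − 0 − x)×3233
Column 2: 3.23×0 + 3.39×1026 + 6.3×2957 + (z_c − 3.23 − 9.69)×3233
The z_c×3233 term appears on both sides and cancels. Collect the known terms of each column as K = Σ(ρt)_known − 3233 × (depth of known layers): K_1 = 0 − 3233×0 = 0; K_2 = 22107.24 − 3233×(3.23 + 9.69) = −19663.12.
Balance: K_1 − x×(3233 − 2658) = K_2, so x = (K_1 − K_2)/(3233 − 2658) = 19663.1/575 = 34.2 km.

34.2 km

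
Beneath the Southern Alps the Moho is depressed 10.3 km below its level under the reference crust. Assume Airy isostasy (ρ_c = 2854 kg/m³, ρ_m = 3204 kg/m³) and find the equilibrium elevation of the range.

1.26 km

By Archimedes' principle applied to the lithosphere: ρ_c h = (ρ_m − ρ_c) r.
h = r (ρ_m − ρ_c) / ρ_c = 10.3 km × (3204 − 2854) / 2854 = 1.26 km.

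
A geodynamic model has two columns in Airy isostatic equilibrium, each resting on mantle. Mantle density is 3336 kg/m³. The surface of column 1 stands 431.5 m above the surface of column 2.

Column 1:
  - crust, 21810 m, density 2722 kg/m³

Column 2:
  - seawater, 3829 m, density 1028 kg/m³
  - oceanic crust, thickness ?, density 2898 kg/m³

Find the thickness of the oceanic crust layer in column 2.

Take the compensation level at the base of the deeper column (depth z_c below the surface of column 1) and equate Σ ρ_i t_i down to z_c; mantle fills any gap and the z_c terms cancel.
Column 1: 21810×2722 + (z_c − 21810)×3336
Column 2: 431.5×0 + 3829×1028 + x×2898 + (z_c − 431.5 − 3829 − x)×3336
The z_c×3336 term appears on both sides and cancels. Collect the known terms of each column as K = Σ(ρt)_known − 3336 × (depth of known layers): K_1 = 59366820 − 3336×21810 = −13391340; K_2 = 3936212 − 3336×(431.5 + 3829) = −10276816.
Balance: K_1 = K_2 − x×(3336 − 2898), so x = (K_2 − K_1)/(3336 − 2898) = 3114520/438 = 7110 m.

7110 m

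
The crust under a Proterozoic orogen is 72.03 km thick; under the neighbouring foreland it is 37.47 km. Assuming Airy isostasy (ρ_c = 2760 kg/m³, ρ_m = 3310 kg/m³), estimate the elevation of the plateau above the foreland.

Excess crust Δ = 72.03 km − 37.47 km = 34.56 km, split between elevation h and root r with h + r = Δ.
Airy balance ρ_c h = (ρ_m − ρ_c) r gives r = h ρ_c/(ρ_m − ρ_c), so h (1 + ρ_c/(ρ_m − ρ_c)) = Δ, i.e. h = Δ (ρ_m − ρ_c)/ρ_m.
h = 34.56 km × 550/3310 = 5.74 km.

5.74 km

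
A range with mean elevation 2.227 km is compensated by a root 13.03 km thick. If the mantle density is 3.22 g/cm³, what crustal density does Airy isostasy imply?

ρ_c h = (ρ_m − ρ_c) r → ρ_c (h + r) = ρ_m r → ρ_c = ρ_m r / (h + r).
ρ_c = 3.22 × 13.03 km / (2.227 km + 13.03 km) = 2.75 g/cm³.

2.75 g/cm³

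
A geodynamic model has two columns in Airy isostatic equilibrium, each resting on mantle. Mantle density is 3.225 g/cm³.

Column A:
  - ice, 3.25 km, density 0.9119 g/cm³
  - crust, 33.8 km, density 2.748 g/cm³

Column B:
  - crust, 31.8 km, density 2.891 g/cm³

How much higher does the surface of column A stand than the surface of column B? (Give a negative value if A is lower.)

For any compensation level in the mantle, the mantle terms cancel and isostasy reduces to e = (Σt_A − Σt_B) − (Σ(ρt)_A − Σ(ρt)_B) / ρ_m.
Σt_A = 37.05 km; Σt_B = 31.8 km; Σ(ρt)_A = 95.846075; Σ(ρt)_B = 91.9338 (in km·g/cm³).
e = (37.05 − 31.8) − (95.846075 − 91.9338) / 3.225 = 4.04 km.

4.04 km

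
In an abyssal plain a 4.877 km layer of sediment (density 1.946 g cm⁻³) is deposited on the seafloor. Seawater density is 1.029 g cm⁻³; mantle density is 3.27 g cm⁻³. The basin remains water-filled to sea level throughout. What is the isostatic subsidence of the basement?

Submarine loading: the sediment displaces seawater, and the subsidence is in turn flooded, so s (ρ_m − ρ_w) = t (ρ_sed − ρ_w).
s = 4.877 km × (1.946 − 1.029) / (3.27 − 1.029) = 2 km.

2 km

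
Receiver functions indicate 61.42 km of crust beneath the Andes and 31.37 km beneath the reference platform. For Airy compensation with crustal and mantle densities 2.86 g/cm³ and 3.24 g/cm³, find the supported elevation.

Excess crust Δ = 61.42 km − 31.37 km = 30.05 km, split between elevation h and root r with h + r = Δ.
Airy balance ρ_c h = (ρ_m − ρ_c) r gives r = h ρ_c/(ρ_m − ρ_c), so h (1 + ρ_c/(ρ_m − ρ_c)) = Δ, i.e. h = Δ (ρ_m − ρ_c)/ρ_m.
h = 30.05 km × 0.38/3.24 = 3.52 km.

3.52 km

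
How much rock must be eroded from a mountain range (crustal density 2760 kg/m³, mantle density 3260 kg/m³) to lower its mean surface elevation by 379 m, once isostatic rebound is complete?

2470 m

Net drop Δ = e − u = e − e ρ_c/ρ_m = e (ρ_m − ρ_c)/ρ_m.
e = Δ ρ_m/(ρ_m − ρ_c) = 379 m × 3260/500 = 2470 m.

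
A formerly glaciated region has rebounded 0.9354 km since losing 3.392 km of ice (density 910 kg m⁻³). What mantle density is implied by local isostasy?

3300 kg m⁻³

ρ_m = ρ_ice t / u = 910 × 3.392 km/0.9354 km = 3300 kg m⁻³.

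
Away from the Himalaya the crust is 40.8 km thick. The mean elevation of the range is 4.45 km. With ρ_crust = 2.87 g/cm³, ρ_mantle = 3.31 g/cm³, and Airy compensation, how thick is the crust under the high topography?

Root depth r = h ρ_c / (ρ_m − ρ_c) = 4.45 km × 2.87 / 0.44 = 29.03 km.
Total thickness = T + h + r = 40.8 km + 4.45 km + 29.03 km = 74.3 km.

74.3 km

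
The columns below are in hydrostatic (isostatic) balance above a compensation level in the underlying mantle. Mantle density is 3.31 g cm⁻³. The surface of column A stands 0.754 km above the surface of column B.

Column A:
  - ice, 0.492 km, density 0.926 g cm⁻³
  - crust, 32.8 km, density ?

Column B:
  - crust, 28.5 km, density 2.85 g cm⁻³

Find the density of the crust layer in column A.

Take the compensation level at the base of the deeper column (depth z_c below the surface of column A) and equate Σ ρ_i t_i down to z_c; mantle fills any gap and the z_c terms cancel.
Column A: 0.492×0.926 + 32.8×ρ + (z_c − 33.292)×3.31
Column B: 0.754×0 + 28.5×2.85 + (z_c − 0.754 − 28.5)×3.31
The z_c×3.31 term appears on both sides and cancels. Collect the known terms of each column as K = Σ(ρt)_known − 3.31 × (depth of known layers): K_A = 0.455592 − 3.31×33.292 = −109.740928; K_B = 81.225 − 3.31×(0.754 + 28.5) = −15.60574.
Balance: K_A + 32.8×ρ = K_B, so ρ = (K_B − K_A)/32.8 = 94.1352/32.8 = 2.87 g cm⁻³.

2.87 g cm⁻³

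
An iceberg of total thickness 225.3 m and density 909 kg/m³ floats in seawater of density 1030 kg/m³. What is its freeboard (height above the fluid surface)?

26.5 m

Floating equilibrium: submerged depth d = t ρ_obj/ρ_fluid = 225.3 m × 909/1030 = 198.8 m.
Freeboard = t − d = 225.3 m − 198.8 m = 26.5 m.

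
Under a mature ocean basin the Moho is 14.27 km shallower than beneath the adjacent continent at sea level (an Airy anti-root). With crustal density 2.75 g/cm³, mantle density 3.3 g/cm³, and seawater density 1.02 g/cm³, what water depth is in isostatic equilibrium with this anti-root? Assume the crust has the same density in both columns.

4.54 km

Replacing a thickness d of crust by seawater at the top must be balanced by replacing crust with mantle at the base: d (ρ_c − ρ_w) = a (ρ_m − ρ_c).
d = a (ρ_m − ρ_c)/(ρ_c − ρ_w) = 14.27 km × 0.55/1.73 = 4.54 km.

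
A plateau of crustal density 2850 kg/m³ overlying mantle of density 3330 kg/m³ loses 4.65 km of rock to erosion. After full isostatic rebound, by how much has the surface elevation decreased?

Rebound u = e ρ_c/ρ_m = 4.65 km × 2850/3330 = 3.98 km.
Net surface drop = e − u = 4.65 km − 3.98 km = e (ρ_m − ρ_c)/ρ_m = 0.67 km.

0.67 km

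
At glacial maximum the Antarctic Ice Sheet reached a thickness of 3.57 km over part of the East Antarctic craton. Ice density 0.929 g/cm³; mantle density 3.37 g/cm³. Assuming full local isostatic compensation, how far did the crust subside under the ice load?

By Archimedes' principle applied to the lithosphere: the ice load ρ_ice t is balanced by mantle displaced below, ρ_m s.
s = t ρ_ice / ρ_m = 3.57 km × 0.929/3.37 = 0.984 km.

0.984 km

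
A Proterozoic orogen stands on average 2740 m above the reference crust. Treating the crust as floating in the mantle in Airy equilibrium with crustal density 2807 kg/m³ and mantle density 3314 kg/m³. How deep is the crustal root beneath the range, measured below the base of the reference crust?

By Archimedes' principle applied to the lithosphere: the weight of the topography is balanced by the buoyancy of the root, ρ_c h = (ρ_m − ρ_c) r.
r = h · ρ_c / (ρ_m − ρ_c) = 2740 m × 2807 / (3314 − 2807) = 15200 m.

15200 m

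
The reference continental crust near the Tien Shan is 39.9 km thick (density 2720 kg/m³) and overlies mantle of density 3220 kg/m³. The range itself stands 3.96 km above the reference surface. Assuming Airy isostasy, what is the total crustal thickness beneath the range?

65.4 km

Root depth r = h ρ_c / (ρ_m − ρ_c) = 3.96 km × 2720 / 500 = 21.54 km.
Total thickness = T + h + r = 39.9 km + 3.96 km + 21.54 km = 65.4 km.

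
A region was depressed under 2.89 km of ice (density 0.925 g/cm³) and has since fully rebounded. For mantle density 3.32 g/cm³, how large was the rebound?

Removing the load lets mantle flow back in; uplift u satisfies ρ_ice t = ρ_m u.
u = t ρ_ice/ρ_m = 2.89 km × 0.925/3.32 = 0.805 km.

0.805 km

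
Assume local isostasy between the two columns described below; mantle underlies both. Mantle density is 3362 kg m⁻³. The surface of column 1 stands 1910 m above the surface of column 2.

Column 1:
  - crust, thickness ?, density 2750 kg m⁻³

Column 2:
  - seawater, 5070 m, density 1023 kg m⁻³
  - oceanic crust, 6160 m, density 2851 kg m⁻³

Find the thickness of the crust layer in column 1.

35000 m

Take the compensation level at the base of the deeper column (depth z_c below the surface of column 1) and equate Σ ρ_i t_i down to z_c; mantle fills any gap and the z_c terms cancel.
Column 1: x×2750 + (z_c − 0 − x)×3362
Column 2: 1910×0 + 5070×1023 + 6160×2851 + (z_c − 1910 − 11230)×3362
The z_c×3362 term appears on both sides and cancels. Collect the known terms of each column as K = Σ(ρt)_known − 3362 × (depth of known layers): K_1 = 0 − 3362×0 = 0; K_2 = 22748770 − 3362×(1910 + 11230) = −21427910.
Balance: K_1 − x×(3362 − 2750) = K_2, so x = (K_1 − K_2)/(3362 − 2750) = 21427900/612 = 35000 m.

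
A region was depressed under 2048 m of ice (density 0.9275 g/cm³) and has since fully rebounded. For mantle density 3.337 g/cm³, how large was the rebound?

569 m

Removing the load lets mantle flow back in; uplift u satisfies ρ_ice t = ρ_m u.
u = t ρ_ice/ρ_m = 2048 m × 0.9275/3.337 = 569 m.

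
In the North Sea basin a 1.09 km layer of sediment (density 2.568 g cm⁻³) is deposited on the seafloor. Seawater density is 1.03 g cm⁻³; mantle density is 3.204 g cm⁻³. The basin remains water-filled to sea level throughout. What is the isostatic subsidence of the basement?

Submarine loading: the sediment displaces seawater, and the subsidence is in turn flooded, so s (ρ_m − ρ_w) = t (ρ_sed − ρ_w).
s = 1.09 km × (2.568 − 1.03) / (3.204 − 1.03) = 0.771 km.

0.771 km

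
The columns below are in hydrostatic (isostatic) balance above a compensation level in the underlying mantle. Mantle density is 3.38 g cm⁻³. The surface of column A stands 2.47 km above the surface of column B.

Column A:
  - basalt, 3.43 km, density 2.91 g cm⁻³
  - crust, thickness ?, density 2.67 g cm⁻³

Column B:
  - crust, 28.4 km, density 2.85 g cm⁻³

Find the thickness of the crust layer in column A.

30.7 km

Take the compensation level at the base of the deeper column (depth z_c below the surface of column A) and equate Σ ρ_i t_i down to z_c; mantle fills any gap and the z_c terms cancel.
Column A: 3.43×2.91 + x×2.67 + (z_c − 3.43 − x)×3.38
Column B: 2.47×0 + 28.4×2.85 + (z_c − 2.47 − 28.4)×3.38
The z_c×3.38 term appears on both sides and cancels. Collect the known terms of each column as K = Σ(ρt)_known − 3.38 × (depth of known layers): K_A = 9.9813 − 3.38×3.43 = −1.6121; K_B = 80.94 − 3.38×(2.47 + 28.4) = −23.4006.
Balance: K_A − x×(3.38 − 2.67) = K_B, so x = (K_A − K_B)/(3.38 − 2.67) = 21.7885/0.71 = 30.7 km.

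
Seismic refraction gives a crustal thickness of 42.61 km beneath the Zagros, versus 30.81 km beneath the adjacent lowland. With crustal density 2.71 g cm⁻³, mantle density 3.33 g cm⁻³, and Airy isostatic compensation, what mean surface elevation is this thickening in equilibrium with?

Excess crust Δ = 42.61 km − 30.81 km = 11.8 km, split between elevation h and root r with h + r = Δ.
Airy balance ρ_c h = (ρ_m − ρ_c) r gives r = h ρ_c/(ρ_m − ρ_c), so h (1 + ρ_c/(ρ_m − ρ_c)) = Δ, i.e. h = Δ (ρ_m − ρ_c)/ρ_m.
h = 11.8 km × 0.62/3.33 = 2.2 km.

2.2 km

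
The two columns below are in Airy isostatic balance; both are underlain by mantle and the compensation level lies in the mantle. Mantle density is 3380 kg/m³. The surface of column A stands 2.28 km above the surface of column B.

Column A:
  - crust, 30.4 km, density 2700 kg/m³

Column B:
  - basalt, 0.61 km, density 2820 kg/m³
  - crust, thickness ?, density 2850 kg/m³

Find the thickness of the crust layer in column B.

23.8 km

Take the compensation level at the base of the deeper column (depth z_c below the surface of column A) and equate Σ ρ_i t_i down to z_c; mantle fills any gap and the z_c terms cancel.
Column A: 30.4×2700 + (z_c − 30.4)×3380
Column B: 2.28×0 + 0.61×2820 + x×2850 + (z_c − 2.28 − 0.61 − x)×3380
The z_c×3380 term appears on both sides and cancels. Collect the known terms of each column as K = Σ(ρt)_known − 3380 × (depth of known layers): K_A = 82080 − 3380×30.4 = −20672; K_B = 1720.2 − 3380×(2.28 + 0.61) = −8048.
Balance: K_A = K_B − x×(3380 − 2850), so x = (K_B − K_A)/(3380 − 2850) = 12624/530 = 23.8 km.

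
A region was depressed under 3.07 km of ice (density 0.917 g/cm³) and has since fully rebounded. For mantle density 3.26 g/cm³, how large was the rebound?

Removing the load lets mantle flow back in; uplift u satisfies ρ_ice t = ρ_m u.
u = t ρ_ice/ρ_m = 3.07 km × 0.917/3.26 = 0.864 km.

0.864 km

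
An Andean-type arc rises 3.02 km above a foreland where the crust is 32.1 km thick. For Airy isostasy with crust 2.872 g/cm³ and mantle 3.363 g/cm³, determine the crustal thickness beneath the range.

Root depth r = h ρ_c / (ρ_m − ρ_c) = 3.02 km × 2.872 / 0.491 = 17.66 km.
Total thickness = T + h + r = 32.1 km + 3.02 km + 17.66 km = 52.8 km.

52.8 km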